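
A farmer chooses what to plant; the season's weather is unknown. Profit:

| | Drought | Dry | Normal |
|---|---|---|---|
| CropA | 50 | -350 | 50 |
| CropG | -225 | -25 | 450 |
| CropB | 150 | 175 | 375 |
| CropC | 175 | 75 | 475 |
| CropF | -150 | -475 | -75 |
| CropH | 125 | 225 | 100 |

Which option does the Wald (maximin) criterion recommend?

Row minima: CropA=-350, CropG=-225, CropB=150, CropC=75, CropF=-475, CropH=100
Best worst-case = 150 → CropB.

CropB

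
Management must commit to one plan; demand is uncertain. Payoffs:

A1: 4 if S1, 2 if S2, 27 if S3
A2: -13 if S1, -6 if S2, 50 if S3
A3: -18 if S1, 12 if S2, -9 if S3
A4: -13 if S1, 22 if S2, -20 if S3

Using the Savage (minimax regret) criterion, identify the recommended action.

A1

Column bests: S1=4, S2=22, S3=50.
A1 regrets: 0, 20, 23 → max 23
A2 regrets: 17, 28, 0 → max 28
A3 regrets: 22, 10, 59 → max 59
A4 regrets: 17, 0, 70 → max 70
Smallest max regret = 23 → A1.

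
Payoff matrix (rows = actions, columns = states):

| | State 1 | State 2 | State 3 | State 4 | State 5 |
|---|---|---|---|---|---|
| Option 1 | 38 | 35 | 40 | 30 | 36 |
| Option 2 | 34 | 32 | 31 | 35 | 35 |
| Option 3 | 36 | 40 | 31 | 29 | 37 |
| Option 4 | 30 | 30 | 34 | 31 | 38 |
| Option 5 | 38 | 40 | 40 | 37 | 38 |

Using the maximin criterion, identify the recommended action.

Option 5

Row minima: Option 1=30, Option 2=31, Option 3=29, Option 4=30, Option 5=37
Best worst-case = 37 → Option 5.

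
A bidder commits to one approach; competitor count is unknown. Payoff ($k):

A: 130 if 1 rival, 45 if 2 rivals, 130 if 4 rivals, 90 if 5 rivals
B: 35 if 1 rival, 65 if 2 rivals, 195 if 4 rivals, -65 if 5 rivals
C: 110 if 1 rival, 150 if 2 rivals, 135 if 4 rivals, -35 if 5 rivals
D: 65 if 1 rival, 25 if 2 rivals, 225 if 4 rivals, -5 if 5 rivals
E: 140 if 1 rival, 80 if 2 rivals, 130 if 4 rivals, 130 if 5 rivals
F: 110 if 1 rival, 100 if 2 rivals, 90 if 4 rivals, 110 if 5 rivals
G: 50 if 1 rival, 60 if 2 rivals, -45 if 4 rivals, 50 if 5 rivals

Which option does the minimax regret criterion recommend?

Column bests: 1 rival=140, 2 rivals=150, 4 rivals=225, 5 rivals=130.
A regrets: 10, 105, 95, 40 → max 105
B regrets: 105, 85, 30, 195 → max 195
C regrets: 30, 0, 90, 165 → max 165
D regrets: 75, 125, 0, 135 → max 135
E regrets: 0, 70, 95, 0 → max 95
F regrets: 30, 50, 135, 20 → max 135
G regrets: 90, 90, 270, 80 → max 270
Smallest max regret = 95 → E.

E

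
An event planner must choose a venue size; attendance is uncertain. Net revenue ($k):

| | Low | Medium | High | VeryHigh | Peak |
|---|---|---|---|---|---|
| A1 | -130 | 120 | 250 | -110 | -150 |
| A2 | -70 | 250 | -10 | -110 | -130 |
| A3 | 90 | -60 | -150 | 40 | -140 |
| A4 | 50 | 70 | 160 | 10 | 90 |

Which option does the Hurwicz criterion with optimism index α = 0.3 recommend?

A1: 0.3·250 + 0.7·(-150) = -30
A2: 0.3·250 + 0.7·(-130) = -16
A3: 0.3·90 + 0.7·(-150) = -78
A4: 0.3·160 + 0.7·10 = 55
Highest Hurwicz score = 55 → A4.

A4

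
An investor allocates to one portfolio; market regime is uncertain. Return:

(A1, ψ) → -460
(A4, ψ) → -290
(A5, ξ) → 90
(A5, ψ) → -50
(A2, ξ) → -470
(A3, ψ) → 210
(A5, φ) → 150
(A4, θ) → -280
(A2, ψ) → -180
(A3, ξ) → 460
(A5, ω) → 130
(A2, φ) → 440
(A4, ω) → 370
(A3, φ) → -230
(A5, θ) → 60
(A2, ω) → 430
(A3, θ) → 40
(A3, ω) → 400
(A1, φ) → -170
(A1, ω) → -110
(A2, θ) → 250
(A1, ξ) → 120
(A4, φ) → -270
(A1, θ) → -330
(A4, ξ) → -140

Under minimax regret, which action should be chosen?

A5

Column bests: θ=250, φ=440, ψ=210, ω=430, ξ=460.
A1 regrets: 580, 610, 670, 540, 340 → max 670
A2 regrets: 0, 0, 390, 0, 930 → max 930
A3 regrets: 210, 670, 0, 30, 0 → max 670
A4 regrets: 530, 710, 500, 60, 600 → max 710
A5 regrets: 190, 290, 260, 300, 370 → max 370
Smallest max regret = 370 → A5.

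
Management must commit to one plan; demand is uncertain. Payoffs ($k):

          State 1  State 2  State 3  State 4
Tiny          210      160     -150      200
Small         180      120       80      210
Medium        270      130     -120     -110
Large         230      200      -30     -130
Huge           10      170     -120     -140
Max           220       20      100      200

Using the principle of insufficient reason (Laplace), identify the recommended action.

Small

Row averages: Tiny=105, Small=147.5, Medium=42.5, Large=67.5, Huge=-20, Max=135
Highest average = 147.5 → Small.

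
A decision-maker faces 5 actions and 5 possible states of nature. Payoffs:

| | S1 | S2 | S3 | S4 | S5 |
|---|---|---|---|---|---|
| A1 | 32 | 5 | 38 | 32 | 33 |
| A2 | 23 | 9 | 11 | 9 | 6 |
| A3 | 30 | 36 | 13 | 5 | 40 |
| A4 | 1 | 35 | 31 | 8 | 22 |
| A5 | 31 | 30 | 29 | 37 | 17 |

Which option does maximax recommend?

A3

Row maxima: A1=38, A2=23, A3=40, A4=35, A5=37
Best best-case = 40 → A3.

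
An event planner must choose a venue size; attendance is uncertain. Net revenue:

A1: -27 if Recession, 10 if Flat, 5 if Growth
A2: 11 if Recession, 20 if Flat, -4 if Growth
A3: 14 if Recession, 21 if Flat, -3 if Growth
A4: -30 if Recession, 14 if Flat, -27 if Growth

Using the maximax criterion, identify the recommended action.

A3

Row maxima: A1=10, A2=20, A3=21, A4=14
Best best-case = 21 → A3.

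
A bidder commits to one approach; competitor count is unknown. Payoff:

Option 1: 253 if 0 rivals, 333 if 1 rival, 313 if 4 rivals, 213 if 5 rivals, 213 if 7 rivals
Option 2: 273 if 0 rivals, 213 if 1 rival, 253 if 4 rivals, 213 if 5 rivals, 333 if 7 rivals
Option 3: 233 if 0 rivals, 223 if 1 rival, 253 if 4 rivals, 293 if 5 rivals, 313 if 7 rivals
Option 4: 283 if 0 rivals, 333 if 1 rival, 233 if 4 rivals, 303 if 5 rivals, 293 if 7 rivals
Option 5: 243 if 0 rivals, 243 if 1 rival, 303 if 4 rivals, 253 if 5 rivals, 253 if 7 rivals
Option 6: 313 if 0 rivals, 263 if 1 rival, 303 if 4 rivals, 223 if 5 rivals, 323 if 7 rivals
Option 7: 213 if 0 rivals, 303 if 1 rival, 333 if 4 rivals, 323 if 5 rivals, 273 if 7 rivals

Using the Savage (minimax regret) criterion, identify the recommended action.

Option 5

Column bests: 0 rivals=313, 1 rival=333, 4 rivals=333, 5 rivals=323, 7 rivals=333.
Option 1 regrets: 60, 0, 20, 110, 120 → max 120
Option 2 regrets: 40, 120, 80, 110, 0 → max 120
Option 3 regrets: 80, 110, 80, 30, 20 → max 110
Option 4 regrets: 30, 0, 100, 20, 40 → max 100
Option 5 regrets: 70, 90, 30, 70, 80 → max 90
Option 6 regrets: 0, 70, 30, 100, 10 → max 100
Option 7 regrets: 100, 30, 0, 0, 60 → max 100
Smallest max regret = 90 → Option 5.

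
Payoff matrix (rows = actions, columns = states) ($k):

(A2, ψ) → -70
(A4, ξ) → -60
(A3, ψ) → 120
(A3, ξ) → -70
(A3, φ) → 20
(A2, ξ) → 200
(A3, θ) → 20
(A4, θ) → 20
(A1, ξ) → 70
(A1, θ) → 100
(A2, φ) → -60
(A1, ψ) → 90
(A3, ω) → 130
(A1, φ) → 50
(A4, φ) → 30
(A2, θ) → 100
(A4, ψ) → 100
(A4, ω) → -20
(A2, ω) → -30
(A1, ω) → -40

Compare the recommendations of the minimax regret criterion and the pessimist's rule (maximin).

Column bests: θ=100, φ=50, ψ=120, ω=130, ξ=200.
A1 regrets: 0, 0, 30, 170, 130 → max 170
A2 regrets: 0, 110, 190, 160, 0 → max 190
A3 regrets: 80, 30, 0, 0, 270 → max 270
A4 regrets: 80, 20, 20, 150, 260 → max 260
Smallest max regret = 170 → A1.
Row minima: A1=-40, A2=-70, A3=-70, A4=-60
Best worst-case = -40 → A1.

minimax regret → A1; maximin → A1 (agree)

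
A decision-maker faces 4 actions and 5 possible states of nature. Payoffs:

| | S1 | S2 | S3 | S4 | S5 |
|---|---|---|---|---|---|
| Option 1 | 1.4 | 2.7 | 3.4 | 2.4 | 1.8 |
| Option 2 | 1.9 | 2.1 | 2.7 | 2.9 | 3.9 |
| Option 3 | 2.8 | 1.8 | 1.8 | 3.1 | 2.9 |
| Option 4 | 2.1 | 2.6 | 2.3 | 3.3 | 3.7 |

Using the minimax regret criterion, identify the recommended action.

Column bests: S1=2.8, S2=2.7, S3=3.4, S4=3.3, S5=3.9.
Option 1 regrets: 1.4, 0.0, 0.0, 0.9, 2.1 → max 2.1
Option 2 regrets: 0.9, 0.6, 0.7, 0.4, 0.0 → max 0.9
Option 3 regrets: 0.0, 0.9, 1.6, 0.2, 1.0 → max 1.6
Option 4 regrets: 0.7, 0.1, 1.1, 0.0, 0.2 → max 1.1
Smallest max regret = 0.9 → Option 2.

Option 2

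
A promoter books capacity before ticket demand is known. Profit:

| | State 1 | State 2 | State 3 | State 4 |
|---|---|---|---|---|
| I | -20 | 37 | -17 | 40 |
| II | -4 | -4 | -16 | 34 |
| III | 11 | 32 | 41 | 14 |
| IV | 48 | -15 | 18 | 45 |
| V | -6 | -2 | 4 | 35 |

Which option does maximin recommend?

III

Row minima: I=-20, II=-16, III=11, IV=-15, V=-6
Best worst-case = 11 → III.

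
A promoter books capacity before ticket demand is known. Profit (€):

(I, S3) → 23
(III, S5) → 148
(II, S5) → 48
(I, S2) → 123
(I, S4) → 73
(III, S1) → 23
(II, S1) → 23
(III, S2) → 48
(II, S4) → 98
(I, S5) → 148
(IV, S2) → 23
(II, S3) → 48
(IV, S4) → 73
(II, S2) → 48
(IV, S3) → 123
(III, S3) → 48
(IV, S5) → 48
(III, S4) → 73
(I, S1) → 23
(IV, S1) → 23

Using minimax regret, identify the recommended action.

Column bests: S1=23, S2=123, S3=123, S4=98, S5=148.
I regrets: 0, 0, 100, 25, 0 → max 100
II regrets: 0, 75, 75, 0, 100 → max 100
III regrets: 0, 75, 75, 25, 0 → max 75
IV regrets: 0, 100, 0, 25, 100 → max 100
Smallest max regret = 75 → III.

III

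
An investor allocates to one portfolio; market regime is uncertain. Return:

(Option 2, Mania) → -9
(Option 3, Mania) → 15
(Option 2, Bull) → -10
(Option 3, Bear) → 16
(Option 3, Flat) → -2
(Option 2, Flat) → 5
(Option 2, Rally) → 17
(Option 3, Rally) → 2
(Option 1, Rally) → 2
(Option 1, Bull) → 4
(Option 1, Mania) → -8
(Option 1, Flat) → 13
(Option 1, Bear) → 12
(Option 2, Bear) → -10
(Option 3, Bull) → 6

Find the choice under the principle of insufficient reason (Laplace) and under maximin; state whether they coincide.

Row averages: Option 1=4.6, Option 2=-1.4, Option 3=7.4
Highest average = 7.4 → Option 3.
Row minima: Option 1=-8, Option 2=-10, Option 3=-2
Best worst-case = -2 → Option 3.

laplace → Option 3; maximin → Option 3 (agree)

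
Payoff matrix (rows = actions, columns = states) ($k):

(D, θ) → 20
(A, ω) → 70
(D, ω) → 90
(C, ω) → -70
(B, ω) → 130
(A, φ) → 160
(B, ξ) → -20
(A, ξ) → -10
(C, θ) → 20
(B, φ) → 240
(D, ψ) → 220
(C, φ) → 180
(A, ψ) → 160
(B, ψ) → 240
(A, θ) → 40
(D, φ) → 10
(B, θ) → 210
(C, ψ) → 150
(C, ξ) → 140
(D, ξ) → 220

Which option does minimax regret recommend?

C

Column bests: θ=210, φ=240, ψ=240, ω=130, ξ=220.
A regrets: 170, 80, 80, 60, 230 → max 230
B regrets: 0, 0, 0, 0, 240 → max 240
C regrets: 190, 60, 90, 200, 80 → max 200
D regrets: 190, 230, 20, 40, 0 → max 230
Smallest max regret = 200 → C.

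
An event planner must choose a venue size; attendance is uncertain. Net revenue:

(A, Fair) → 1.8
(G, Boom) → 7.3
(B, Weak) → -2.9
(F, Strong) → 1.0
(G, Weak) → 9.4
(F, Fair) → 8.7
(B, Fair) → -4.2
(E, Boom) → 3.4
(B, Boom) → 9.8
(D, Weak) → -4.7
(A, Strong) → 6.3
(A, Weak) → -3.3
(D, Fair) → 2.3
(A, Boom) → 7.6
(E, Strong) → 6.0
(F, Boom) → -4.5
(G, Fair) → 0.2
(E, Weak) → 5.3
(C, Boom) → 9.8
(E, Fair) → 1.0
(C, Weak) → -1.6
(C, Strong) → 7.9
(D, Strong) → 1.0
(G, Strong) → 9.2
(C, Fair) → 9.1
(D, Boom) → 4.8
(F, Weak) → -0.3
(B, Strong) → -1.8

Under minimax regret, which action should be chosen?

Column bests: Weak=9.4, Fair=9.1, Strong=9.2, Boom=9.8.
A regrets: 12.7, 7.3, 2.9, 2.2 → max 12.7
B regrets: 12.3, 13.3, 11.0, 0.0 → max 13.3
C regrets: 11.0, 0.0, 1.3, 0.0 → max 11.0
D regrets: 14.1, 6.8, 8.2, 5.0 → max 14.1
E regrets: 4.1, 8.1, 3.2, 6.4 → max 8.1
F regrets: 9.7, 0.4, 8.2, 14.3 → max 14.3
G regrets: 0.0, 8.9, 0.0, 2.5 → max 8.9
Smallest max regret = 8.1 → E.

E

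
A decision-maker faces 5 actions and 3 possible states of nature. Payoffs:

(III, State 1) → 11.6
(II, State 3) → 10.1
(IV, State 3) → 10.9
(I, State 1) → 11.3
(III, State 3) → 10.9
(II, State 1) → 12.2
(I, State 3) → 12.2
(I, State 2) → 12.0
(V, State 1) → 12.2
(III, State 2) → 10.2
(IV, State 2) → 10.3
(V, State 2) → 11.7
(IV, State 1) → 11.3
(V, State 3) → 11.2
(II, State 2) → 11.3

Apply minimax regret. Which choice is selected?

I

Column bests: State 1=12.2, State 2=12.0, State 3=12.2.
I regrets: 0.9, 0.0, 0.0 → max 0.9
II regrets: 0.0, 0.7, 2.1 → max 2.1
III regrets: 0.6, 1.8, 1.3 → max 1.8
IV regrets: 0.9, 1.7, 1.3 → max 1.7
V regrets: 0.0, 0.3, 1.0 → max 1.0
Smallest max regret = 0.9 → I.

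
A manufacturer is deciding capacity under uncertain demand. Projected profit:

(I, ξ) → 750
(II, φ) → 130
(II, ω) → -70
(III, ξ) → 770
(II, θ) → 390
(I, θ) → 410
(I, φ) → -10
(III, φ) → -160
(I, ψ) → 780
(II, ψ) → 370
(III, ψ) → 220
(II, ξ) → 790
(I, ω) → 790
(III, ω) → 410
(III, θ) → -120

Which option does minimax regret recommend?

Column bests: θ=410, φ=130, ψ=780, ω=790, ξ=790.
I regrets: 0, 140, 0, 0, 40 → max 140
II regrets: 20, 0, 410, 860, 0 → max 860
III regrets: 530, 290, 560, 380, 20 → max 560
Smallest max regret = 140 → I.

I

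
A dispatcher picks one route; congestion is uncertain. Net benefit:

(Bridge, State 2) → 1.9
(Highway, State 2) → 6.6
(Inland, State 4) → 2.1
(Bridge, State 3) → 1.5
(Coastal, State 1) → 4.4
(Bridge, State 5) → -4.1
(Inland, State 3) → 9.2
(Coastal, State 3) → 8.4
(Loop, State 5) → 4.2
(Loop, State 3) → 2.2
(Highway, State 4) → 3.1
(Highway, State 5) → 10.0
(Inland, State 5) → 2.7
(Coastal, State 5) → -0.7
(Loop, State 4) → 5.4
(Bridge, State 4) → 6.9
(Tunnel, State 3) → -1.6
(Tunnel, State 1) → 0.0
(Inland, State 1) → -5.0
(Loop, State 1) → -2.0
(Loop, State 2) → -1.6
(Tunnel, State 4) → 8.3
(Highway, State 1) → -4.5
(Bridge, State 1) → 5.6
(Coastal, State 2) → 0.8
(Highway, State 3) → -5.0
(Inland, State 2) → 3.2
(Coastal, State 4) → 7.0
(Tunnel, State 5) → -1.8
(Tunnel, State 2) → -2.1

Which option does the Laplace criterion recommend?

Row averages: Loop=1.64, Inland=2.44, Tunnel=0.56, Coastal=3.98, Bridge=2.36, Highway=2.04
Highest average = 3.98 → Coastal.

Coastal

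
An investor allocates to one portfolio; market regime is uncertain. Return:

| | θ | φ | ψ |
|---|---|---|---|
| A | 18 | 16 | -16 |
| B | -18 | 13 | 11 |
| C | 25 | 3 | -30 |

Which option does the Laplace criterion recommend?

Row averages: A=6, B=2, C=-2/3
Highest average = 6 → A.

A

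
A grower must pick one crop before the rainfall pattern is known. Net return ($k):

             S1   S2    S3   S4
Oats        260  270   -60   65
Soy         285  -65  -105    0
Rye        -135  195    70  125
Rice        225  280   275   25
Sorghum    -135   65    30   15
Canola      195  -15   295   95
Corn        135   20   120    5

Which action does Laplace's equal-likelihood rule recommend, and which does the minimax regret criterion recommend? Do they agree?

Row averages: Oats=133.75, Soy=28.75, Rye=63.75, Rice=201.25, Sorghum=-6.25, Canola=142.5, Corn=70
Highest average = 201.25 → Rice.
Column bests: S1=285, S2=280, S3=295, S4=125.
Oats regrets: 25, 10, 355, 60 → max 355
Soy regrets: 0, 345, 400, 125 → max 400
Rye regrets: 420, 85, 225, 0 → max 420
Rice regrets: 60, 0, 20, 100 → max 100
Sorghum regrets: 420, 215, 265, 110 → max 420
Canola regrets: 90, 295, 0, 30 → max 295
Corn regrets: 150, 260, 175, 120 → max 260
Smallest max regret = 100 → Rice.

laplace → Rice; minimax regret → Rice (agree)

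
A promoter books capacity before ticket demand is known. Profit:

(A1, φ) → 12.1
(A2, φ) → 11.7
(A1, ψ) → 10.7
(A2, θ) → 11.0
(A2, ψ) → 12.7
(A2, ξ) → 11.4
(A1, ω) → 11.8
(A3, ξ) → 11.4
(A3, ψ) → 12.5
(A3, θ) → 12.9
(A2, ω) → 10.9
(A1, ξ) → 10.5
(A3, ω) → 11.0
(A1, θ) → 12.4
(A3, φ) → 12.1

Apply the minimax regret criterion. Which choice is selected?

Column bests: θ=12.9, φ=12.1, ψ=12.7, ω=11.8, ξ=11.4.
A1 regrets: 0.5, 0.0, 2.0, 0.0, 0.9 → max 2.0
A2 regrets: 1.9, 0.4, 0.0, 0.9, 0.0 → max 1.9
A3 regrets: 0.0, 0.0, 0.2, 0.8, 0.0 → max 0.8
Smallest max regret = 0.8 → A3.

A3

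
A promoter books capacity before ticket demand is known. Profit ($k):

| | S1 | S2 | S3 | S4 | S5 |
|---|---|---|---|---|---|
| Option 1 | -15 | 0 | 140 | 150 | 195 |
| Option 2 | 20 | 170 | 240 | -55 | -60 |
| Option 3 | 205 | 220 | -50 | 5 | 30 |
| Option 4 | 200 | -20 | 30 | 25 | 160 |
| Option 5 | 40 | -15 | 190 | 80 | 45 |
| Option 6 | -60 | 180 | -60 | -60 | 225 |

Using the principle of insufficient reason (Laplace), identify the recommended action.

Row averages: Option 1=94, Option 2=63, Option 3=82, Option 4=79, Option 5=68, Option 6=45
Highest average = 94 → Option 1.

Option 1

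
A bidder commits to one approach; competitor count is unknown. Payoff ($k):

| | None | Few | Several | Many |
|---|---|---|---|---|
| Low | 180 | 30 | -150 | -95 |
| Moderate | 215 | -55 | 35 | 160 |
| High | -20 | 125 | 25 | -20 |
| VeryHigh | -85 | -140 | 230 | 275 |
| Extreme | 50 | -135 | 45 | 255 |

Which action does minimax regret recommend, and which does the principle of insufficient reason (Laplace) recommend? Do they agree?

minimax regret → Moderate; laplace → Moderate (agree)

Column bests: None=215, Few=125, Several=230, Many=275.
Low regrets: 35, 95, 380, 370 → max 380
Moderate regrets: 0, 180, 195, 115 → max 195
High regrets: 235, 0, 205, 295 → max 295
VeryHigh regrets: 300, 265, 0, 0 → max 300
Extreme regrets: 165, 260, 185, 20 → max 260
Smallest max regret = 195 → Moderate.
Row averages: Low=-8.75, Moderate=88.75, High=27.5, VeryHigh=70, Extreme=53.75
Highest average = 88.75 → Moderate.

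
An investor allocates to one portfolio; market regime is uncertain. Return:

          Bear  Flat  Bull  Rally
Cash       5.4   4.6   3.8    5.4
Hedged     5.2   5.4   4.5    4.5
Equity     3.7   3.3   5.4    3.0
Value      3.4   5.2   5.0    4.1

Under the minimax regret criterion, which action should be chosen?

Column bests: Bear=5.4, Flat=5.4, Bull=5.4, Rally=5.4.
Cash regrets: 0.0, 0.8, 1.6, 0.0 → max 1.6
Hedged regrets: 0.2, 0.0, 0.9, 0.9 → max 0.9
Equity regrets: 1.7, 2.1, 0.0, 2.4 → max 2.4
Value regrets: 2.0, 0.2, 0.4, 1.3 → max 2.0
Smallest max regret = 0.9 → Hedged.

Hedged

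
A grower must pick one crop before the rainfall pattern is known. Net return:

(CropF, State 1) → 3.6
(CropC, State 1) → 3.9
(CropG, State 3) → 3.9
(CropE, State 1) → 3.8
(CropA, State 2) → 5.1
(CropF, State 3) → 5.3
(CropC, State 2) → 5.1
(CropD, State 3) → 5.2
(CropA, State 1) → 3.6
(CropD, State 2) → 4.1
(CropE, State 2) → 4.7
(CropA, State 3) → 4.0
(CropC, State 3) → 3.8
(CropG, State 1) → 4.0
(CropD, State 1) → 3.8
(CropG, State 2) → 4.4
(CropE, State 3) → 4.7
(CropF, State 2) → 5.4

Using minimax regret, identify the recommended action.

Column bests: State 1=4.0, State 2=5.4, State 3=5.3.
CropA regrets: 0.4, 0.3, 1.3 → max 1.3
CropC regrets: 0.1, 0.3, 1.5 → max 1.5
CropG regrets: 0.0, 1.0, 1.4 → max 1.4
CropE regrets: 0.2, 0.7, 0.6 → max 0.7
CropD regrets: 0.2, 1.3, 0.1 → max 1.3
CropF regrets: 0.4, 0.0, 0.0 → max 0.4
Smallest max regret = 0.4 → CropF.

CropF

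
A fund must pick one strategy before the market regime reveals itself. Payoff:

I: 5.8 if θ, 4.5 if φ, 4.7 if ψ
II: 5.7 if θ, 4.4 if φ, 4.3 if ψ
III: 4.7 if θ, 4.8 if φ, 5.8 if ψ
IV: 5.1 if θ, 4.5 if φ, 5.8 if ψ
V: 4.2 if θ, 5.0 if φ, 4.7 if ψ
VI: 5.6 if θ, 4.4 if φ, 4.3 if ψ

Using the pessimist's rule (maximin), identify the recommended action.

Row minima: I=4.5, II=4.3, III=4.7, IV=4.5, V=4.2, VI=4.3
Best worst-case = 4.7 → III.

III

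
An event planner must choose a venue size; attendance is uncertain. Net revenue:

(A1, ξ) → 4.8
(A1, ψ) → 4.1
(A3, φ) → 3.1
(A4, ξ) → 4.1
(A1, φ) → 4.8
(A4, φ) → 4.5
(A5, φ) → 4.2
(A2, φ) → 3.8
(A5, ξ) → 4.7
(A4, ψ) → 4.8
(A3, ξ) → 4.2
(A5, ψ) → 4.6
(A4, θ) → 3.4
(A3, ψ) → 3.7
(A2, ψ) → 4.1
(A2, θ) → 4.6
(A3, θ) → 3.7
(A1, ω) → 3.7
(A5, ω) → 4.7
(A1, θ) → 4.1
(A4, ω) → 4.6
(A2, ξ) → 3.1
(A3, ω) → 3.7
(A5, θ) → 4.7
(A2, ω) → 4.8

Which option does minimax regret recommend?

Column bests: θ=4.7, φ=4.8, ψ=4.8, ω=4.8, ξ=4.8.
A1 regrets: 0.6, 0.0, 0.7, 1.1, 0.0 → max 1.1
A2 regrets: 0.1, 1.0, 0.7, 0.0, 1.7 → max 1.7
A3 regrets: 1.0, 1.7, 1.1, 1.1, 0.6 → max 1.7
A4 regrets: 1.3, 0.3, 0.0, 0.2, 0.7 → max 1.3
A5 regrets: 0.0, 0.6, 0.2, 0.1, 0.1 → max 0.6
Smallest max regret = 0.6 → A5.

A5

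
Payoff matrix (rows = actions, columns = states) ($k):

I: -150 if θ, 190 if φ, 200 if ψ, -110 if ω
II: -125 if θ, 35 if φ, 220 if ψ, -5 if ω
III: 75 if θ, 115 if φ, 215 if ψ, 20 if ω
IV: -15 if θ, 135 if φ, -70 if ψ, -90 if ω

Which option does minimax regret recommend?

III

Column bests: θ=75, φ=190, ψ=220, ω=20.
I regrets: 225, 0, 20, 130 → max 225
II regrets: 200, 155, 0, 25 → max 200
III regrets: 0, 75, 5, 0 → max 75
IV regrets: 90, 55, 290, 110 → max 290
Smallest max regret = 75 → III.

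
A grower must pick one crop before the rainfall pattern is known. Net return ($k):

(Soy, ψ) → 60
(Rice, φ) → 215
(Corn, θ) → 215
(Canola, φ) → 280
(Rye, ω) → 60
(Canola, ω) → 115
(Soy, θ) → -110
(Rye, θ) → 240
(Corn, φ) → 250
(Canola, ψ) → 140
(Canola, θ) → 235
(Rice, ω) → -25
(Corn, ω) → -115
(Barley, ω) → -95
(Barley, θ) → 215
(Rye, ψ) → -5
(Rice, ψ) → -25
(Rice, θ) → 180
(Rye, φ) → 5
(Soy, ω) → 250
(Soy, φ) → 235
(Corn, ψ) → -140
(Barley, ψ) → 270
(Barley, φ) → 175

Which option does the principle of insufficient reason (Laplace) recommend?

Canola

Row averages: Rye=75, Barley=141.25, Rice=86.25, Canola=192.5, Soy=108.75, Corn=52.5
Highest average = 192.5 → Canola.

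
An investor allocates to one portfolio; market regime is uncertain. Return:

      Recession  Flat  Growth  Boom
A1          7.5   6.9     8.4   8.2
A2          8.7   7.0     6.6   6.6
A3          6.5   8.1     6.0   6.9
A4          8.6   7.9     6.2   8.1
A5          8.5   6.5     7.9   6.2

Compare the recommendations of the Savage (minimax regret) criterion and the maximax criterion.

minimax regret → A1; maximax → A2 (disagree)

Column bests: Recession=8.7, Flat=8.1, Growth=8.4, Boom=8.2.
A1 regrets: 1.2, 1.2, 0.0, 0.0 → max 1.2
A2 regrets: 0.0, 1.1, 1.8, 1.6 → max 1.8
A3 regrets: 2.2, 0.0, 2.4, 1.3 → max 2.4
A4 regrets: 0.1, 0.2, 2.2, 0.1 → max 2.2
A5 regrets: 0.2, 1.6, 0.5, 2.0 → max 2.0
Smallest max regret = 1.2 → A1.
Row maxima: A1=8.4, A2=8.7, A3=8.1, A4=8.6, A5=8.5
Best best-case = 8.7 → A2.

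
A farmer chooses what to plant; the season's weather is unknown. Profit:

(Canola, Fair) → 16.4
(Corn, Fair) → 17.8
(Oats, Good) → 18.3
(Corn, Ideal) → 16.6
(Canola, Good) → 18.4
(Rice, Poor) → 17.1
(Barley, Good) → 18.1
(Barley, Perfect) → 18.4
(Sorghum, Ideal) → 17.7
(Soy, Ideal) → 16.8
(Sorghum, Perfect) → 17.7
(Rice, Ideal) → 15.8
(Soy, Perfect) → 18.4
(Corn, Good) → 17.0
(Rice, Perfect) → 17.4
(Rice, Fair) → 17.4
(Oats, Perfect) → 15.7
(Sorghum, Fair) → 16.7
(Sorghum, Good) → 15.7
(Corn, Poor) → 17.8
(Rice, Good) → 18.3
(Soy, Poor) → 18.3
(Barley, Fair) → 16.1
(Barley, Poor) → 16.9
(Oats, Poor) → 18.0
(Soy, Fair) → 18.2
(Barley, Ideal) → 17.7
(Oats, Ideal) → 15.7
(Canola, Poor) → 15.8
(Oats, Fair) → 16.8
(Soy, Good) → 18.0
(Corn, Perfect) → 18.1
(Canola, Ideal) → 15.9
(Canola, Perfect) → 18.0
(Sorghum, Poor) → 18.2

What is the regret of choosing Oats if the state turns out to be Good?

Best payoff under Good is 18.4.
Regret = 18.4 − 18.3 = 0.1.

0.1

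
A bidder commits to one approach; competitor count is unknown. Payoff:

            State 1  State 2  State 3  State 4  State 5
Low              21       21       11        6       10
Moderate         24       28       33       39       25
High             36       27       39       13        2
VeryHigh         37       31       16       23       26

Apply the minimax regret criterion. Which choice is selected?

Column bests: State 1=37, State 2=31, State 3=39, State 4=39, State 5=26.
Low regrets: 16, 10, 28, 33, 16 → max 33
Moderate regrets: 13, 3, 6, 0, 1 → max 13
High regrets: 1, 4, 0, 26, 24 → max 26
VeryHigh regrets: 0, 0, 23, 16, 0 → max 23
Smallest max regret = 13 → Moderate.

Moderate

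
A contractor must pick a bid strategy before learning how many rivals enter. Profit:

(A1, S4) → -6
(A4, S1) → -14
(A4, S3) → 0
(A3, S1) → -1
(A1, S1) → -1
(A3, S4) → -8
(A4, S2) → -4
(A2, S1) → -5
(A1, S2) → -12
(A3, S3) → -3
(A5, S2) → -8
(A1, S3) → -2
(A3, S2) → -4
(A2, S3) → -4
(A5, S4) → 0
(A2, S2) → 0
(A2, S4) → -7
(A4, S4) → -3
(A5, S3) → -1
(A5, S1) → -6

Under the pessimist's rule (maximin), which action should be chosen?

A2

Row minima: A1=-12, A2=-7, A3=-8, A4=-14, A5=-8
Best worst-case = -7 → A2.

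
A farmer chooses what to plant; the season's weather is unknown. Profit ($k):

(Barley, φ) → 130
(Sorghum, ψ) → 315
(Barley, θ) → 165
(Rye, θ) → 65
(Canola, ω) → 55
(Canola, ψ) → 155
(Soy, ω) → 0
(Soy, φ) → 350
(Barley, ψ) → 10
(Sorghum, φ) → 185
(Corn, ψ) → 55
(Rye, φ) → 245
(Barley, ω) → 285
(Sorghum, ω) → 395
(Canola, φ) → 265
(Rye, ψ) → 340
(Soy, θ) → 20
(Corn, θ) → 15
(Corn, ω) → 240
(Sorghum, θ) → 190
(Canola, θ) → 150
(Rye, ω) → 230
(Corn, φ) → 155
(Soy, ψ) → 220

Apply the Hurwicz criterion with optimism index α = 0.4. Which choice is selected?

Barley: 0.4·285 + 0.6·10 = 120
Canola: 0.4·265 + 0.6·55 = 139
Corn: 0.4·240 + 0.6·15 = 105
Rye: 0.4·340 + 0.6·65 = 175
Soy: 0.4·350 + 0.6·0 = 140
Sorghum: 0.4·395 + 0.6·185 = 269
Highest Hurwicz score = 269 → Sorghum.

Sorghum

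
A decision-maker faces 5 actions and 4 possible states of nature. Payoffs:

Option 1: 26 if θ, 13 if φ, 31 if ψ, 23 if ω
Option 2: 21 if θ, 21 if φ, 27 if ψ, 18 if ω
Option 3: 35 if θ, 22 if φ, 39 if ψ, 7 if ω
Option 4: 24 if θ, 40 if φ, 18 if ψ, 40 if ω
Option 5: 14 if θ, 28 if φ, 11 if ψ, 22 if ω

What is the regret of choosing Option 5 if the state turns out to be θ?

Best payoff under θ is 35.
Regret = 35 − 14 = 21.

21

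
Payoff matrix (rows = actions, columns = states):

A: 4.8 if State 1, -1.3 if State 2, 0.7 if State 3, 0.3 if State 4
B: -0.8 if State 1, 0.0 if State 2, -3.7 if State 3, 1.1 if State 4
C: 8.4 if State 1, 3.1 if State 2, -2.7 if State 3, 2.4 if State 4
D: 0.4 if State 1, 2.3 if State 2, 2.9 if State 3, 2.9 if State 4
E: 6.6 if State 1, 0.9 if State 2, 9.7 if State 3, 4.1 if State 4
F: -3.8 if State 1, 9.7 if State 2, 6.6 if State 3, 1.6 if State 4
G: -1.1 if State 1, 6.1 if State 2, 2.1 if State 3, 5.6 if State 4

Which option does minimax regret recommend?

Column bests: State 1=8.4, State 2=9.7, State 3=9.7, State 4=5.6.
A regrets: 3.6, 11.0, 9.0, 5.3 → max 11.0
B regrets: 9.2, 9.7, 13.4, 4.5 → max 13.4
C regrets: 0.0, 6.6, 12.4, 3.2 → max 12.4
D regrets: 8.0, 7.4, 6.8, 2.7 → max 8.0
E regrets: 1.8, 8.8, 0.0, 1.5 → max 8.8
F regrets: 12.2, 0.0, 3.1, 4.0 → max 12.2
G regrets: 9.5, 3.6, 7.6, 0.0 → max 9.5
Smallest max regret = 8.0 → D.

D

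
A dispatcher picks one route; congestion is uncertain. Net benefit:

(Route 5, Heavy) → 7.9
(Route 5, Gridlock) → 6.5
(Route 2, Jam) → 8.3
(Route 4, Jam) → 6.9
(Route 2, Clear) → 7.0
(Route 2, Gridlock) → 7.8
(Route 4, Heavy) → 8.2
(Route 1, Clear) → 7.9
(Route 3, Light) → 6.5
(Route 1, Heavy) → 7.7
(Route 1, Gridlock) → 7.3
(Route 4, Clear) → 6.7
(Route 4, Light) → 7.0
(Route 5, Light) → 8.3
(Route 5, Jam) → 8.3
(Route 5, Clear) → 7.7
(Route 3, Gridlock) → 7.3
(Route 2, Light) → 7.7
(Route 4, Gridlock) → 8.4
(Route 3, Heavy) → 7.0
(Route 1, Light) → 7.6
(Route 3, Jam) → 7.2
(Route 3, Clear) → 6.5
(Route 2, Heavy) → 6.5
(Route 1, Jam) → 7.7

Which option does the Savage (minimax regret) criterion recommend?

Column bests: Clear=7.9, Light=8.3, Heavy=8.2, Jam=8.3, Gridlock=8.4.
Route 1 regrets: 0.0, 0.7, 0.5, 0.6, 1.1 → max 1.1
Route 2 regrets: 0.9, 0.6, 1.7, 0.0, 0.6 → max 1.7
Route 3 regrets: 1.4, 1.8, 1.2, 1.1, 1.1 → max 1.8
Route 4 regrets: 1.2, 1.3, 0.0, 1.4, 0.0 → max 1.4
Route 5 regrets: 0.2, 0.0, 0.3, 0.0, 1.9 → max 1.9
Smallest max regret = 1.1 → Route 1.

Route 1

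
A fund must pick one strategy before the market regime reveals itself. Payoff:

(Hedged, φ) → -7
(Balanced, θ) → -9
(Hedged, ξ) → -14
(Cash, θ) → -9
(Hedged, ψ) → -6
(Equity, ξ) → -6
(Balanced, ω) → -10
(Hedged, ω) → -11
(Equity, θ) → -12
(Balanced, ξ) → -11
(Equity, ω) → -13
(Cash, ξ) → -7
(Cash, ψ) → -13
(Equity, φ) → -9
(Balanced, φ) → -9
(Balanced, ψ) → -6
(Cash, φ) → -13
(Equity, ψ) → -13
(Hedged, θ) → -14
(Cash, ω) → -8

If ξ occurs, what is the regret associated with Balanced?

Best payoff under ξ is -6.
Regret = -6 − (-11) = 5.

5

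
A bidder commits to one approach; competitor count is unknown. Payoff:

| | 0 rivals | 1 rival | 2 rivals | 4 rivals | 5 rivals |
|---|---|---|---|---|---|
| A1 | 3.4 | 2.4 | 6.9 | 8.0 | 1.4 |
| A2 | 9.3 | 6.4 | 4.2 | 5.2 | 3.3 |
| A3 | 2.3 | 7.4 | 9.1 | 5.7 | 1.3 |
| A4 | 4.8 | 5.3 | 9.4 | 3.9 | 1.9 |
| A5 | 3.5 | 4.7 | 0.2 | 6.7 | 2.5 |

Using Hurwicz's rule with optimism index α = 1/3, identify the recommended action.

A1: 1/3·8.0 + 2/3·1.4 = 3.6
A2: 1/3·9.3 + 2/3·3.3 = 5.3
A3: 1/3·9.1 + 2/3·1.3 = 3.9
A4: 1/3·9.4 + 2/3·1.9 = 4.4
A5: 1/3·6.7 + 2/3·0.2 = 71/30
Highest Hurwicz score = 5.3 → A2.

A2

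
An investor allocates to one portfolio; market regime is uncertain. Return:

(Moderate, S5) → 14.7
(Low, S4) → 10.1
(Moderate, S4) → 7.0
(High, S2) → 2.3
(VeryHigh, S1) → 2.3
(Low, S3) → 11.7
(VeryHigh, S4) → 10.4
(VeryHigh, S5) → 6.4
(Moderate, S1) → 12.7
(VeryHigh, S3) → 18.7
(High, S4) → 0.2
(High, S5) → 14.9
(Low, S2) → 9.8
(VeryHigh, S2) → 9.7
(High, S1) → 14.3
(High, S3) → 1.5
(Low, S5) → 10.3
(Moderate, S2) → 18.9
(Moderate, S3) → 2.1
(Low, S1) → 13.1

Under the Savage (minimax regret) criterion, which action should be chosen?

Low

Column bests: S1=14.3, S2=18.9, S3=18.7, S4=10.4, S5=14.9.
Low regrets: 1.2, 9.1, 7.0, 0.3, 4.6 → max 9.1
Moderate regrets: 1.6, 0.0, 16.6, 3.4, 0.2 → max 16.6
High regrets: 0.0, 16.6, 17.2, 10.2, 0.0 → max 17.2
VeryHigh regrets: 12.0, 9.2, 0.0, 0.0, 8.5 → max 12.0
Smallest max regret = 9.1 → Low.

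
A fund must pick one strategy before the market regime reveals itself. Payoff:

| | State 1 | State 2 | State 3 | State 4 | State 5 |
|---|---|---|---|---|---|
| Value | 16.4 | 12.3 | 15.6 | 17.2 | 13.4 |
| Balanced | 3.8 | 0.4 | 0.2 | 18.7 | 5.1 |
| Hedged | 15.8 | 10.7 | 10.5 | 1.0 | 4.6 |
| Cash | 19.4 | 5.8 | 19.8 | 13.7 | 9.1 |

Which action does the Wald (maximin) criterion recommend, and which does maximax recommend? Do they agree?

Row minima: Value=12.3, Balanced=0.2, Hedged=1.0, Cash=5.8
Best worst-case = 12.3 → Value.
Row maxima: Value=17.2, Balanced=18.7, Hedged=15.8, Cash=19.8
Best best-case = 19.8 → Cash.

maximin → Value; maximax → Cash (disagree)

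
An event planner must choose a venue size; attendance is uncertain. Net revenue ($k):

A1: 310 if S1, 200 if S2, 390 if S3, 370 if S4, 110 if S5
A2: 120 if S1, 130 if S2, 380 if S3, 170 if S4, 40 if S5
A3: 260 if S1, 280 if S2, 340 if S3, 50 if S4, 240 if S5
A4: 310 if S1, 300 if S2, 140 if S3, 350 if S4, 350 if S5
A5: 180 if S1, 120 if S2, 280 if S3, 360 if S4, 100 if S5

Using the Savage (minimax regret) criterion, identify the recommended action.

Column bests: S1=310, S2=300, S3=390, S4=370, S5=350.
A1 regrets: 0, 100, 0, 0, 240 → max 240
A2 regrets: 190, 170, 10, 200, 310 → max 310
A3 regrets: 50, 20, 50, 320, 110 → max 320
A4 regrets: 0, 0, 250, 20, 0 → max 250
A5 regrets: 130, 180, 110, 10, 250 → max 250
Smallest max regret = 240 → A1.

A1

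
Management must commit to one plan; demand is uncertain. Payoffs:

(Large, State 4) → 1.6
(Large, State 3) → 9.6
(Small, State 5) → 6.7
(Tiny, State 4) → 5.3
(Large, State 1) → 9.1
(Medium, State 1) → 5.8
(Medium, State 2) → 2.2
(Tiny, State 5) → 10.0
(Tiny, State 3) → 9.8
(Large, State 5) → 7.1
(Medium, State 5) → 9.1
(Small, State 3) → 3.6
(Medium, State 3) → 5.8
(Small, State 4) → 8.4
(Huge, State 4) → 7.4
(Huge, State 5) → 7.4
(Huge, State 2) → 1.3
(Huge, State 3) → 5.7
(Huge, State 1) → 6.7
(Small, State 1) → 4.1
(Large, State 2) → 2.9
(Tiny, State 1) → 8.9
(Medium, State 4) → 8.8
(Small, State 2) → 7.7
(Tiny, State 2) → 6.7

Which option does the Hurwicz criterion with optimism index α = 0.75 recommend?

Tiny

Tiny: 0.75·10.0 + 0.25·5.3 = 8.825
Small: 0.75·8.4 + 0.25·3.6 = 7.2
Medium: 0.75·9.1 + 0.25·2.2 = 7.375
Large: 0.75·9.6 + 0.25·1.6 = 7.6
Huge: 0.75·7.4 + 0.25·1.3 = 5.875
Highest Hurwicz score = 8.825 → Tiny.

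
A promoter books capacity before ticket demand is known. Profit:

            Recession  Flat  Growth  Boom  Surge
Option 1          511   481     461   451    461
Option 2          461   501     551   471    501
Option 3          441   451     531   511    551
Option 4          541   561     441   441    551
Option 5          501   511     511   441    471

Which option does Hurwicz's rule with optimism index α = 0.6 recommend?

Option 1: 0.6·511 + 0.4·451 = 487
Option 2: 0.6·551 + 0.4·461 = 515
Option 3: 0.6·551 + 0.4·441 = 507
Option 4: 0.6·561 + 0.4·441 = 513
Option 5: 0.6·511 + 0.4·441 = 483
Highest Hurwicz score = 515 → Option 2.

Option 2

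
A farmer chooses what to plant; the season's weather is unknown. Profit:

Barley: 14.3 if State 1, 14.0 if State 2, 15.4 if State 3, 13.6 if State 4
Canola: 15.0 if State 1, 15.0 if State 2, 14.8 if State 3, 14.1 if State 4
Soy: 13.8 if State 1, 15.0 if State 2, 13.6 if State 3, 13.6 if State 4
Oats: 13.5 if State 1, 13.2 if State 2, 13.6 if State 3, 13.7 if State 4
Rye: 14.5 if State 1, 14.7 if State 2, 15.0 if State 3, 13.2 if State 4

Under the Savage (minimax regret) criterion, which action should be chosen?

Column bests: State 1=15.0, State 2=15.0, State 3=15.4, State 4=14.1.
Barley regrets: 0.7, 1.0, 0.0, 0.5 → max 1.0
Canola regrets: 0.0, 0.0, 0.6, 0.0 → max 0.6
Soy regrets: 1.2, 0.0, 1.8, 0.5 → max 1.8
Oats regrets: 1.5, 1.8, 1.8, 0.4 → max 1.8
Rye regrets: 0.5, 0.3, 0.4, 0.9 → max 0.9
Smallest max regret = 0.6 → Canola.

Canola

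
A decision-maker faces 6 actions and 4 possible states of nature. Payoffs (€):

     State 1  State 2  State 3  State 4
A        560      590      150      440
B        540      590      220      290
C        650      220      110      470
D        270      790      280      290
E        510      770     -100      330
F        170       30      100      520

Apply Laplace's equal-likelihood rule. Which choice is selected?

Row averages: A=435, B=410, C=362.5, D=407.5, E=377.5, F=205
Highest average = 435 → A.

A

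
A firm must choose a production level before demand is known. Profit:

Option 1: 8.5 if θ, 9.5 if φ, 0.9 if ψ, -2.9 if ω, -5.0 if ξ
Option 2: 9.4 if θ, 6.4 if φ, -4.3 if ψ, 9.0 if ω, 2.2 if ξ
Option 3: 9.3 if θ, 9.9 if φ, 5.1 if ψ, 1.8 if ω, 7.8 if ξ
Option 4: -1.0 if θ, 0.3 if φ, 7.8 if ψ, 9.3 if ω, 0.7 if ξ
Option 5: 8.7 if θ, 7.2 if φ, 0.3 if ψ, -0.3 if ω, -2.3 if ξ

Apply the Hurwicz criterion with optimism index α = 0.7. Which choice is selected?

Option 1: 0.7·9.5 + 0.3·(-5.0) = 5.15
Option 2: 0.7·9.4 + 0.3·(-4.3) = 5.29
Option 3: 0.7·9.9 + 0.3·1.8 = 7.47
Option 4: 0.7·9.3 + 0.3·(-1.0) = 6.21
Option 5: 0.7·8.7 + 0.3·(-2.3) = 5.4
Highest Hurwicz score = 7.47 → Option 3.

Option 3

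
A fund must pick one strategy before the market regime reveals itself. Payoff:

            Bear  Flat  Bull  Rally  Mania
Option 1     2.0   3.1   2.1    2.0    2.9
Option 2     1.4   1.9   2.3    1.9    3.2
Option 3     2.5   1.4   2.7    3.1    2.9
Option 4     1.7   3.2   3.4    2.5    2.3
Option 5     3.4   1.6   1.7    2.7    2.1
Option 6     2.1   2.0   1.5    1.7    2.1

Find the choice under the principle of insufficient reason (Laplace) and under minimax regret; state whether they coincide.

laplace → Option 4; minimax regret → Option 1 (disagree)

Row averages: Option 1=2.42, Option 2=2.14, Option 3=2.52, Option 4=2.62, Option 5=2.3, Option 6=1.88
Highest average = 2.62 → Option 4.
Column bests: Bear=3.4, Flat=3.2, Bull=3.4, Rally=3.1, Mania=3.2.
Option 1 regrets: 1.4, 0.1, 1.3, 1.1, 0.3 → max 1.4
Option 2 regrets: 2.0, 1.3, 1.1, 1.2, 0.0 → max 2.0
Option 3 regrets: 0.9, 1.8, 0.7, 0.0, 0.3 → max 1.8
Option 4 regrets: 1.7, 0.0, 0.0, 0.6, 0.9 → max 1.7
Option 5 regrets: 0.0, 1.6, 1.7, 0.4, 1.1 → max 1.7
Option 6 regrets: 1.3, 1.2, 1.9, 1.4, 1.1 → max 1.9
Smallest max regret = 1.4 → Option 1.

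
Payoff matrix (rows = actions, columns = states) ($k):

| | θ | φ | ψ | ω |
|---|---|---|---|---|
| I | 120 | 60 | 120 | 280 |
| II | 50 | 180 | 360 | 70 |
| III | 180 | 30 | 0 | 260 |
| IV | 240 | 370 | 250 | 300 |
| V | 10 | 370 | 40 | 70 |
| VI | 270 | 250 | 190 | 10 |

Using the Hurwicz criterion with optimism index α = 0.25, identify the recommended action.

I: 0.25·280 + 0.75·60 = 115
II: 0.25·360 + 0.75·50 = 127.5
III: 0.25·260 + 0.75·0 = 65
IV: 0.25·370 + 0.75·240 = 272.5
V: 0.25·370 + 0.75·10 = 100
VI: 0.25·270 + 0.75·10 = 75
Highest Hurwicz score = 272.5 → IV.

IV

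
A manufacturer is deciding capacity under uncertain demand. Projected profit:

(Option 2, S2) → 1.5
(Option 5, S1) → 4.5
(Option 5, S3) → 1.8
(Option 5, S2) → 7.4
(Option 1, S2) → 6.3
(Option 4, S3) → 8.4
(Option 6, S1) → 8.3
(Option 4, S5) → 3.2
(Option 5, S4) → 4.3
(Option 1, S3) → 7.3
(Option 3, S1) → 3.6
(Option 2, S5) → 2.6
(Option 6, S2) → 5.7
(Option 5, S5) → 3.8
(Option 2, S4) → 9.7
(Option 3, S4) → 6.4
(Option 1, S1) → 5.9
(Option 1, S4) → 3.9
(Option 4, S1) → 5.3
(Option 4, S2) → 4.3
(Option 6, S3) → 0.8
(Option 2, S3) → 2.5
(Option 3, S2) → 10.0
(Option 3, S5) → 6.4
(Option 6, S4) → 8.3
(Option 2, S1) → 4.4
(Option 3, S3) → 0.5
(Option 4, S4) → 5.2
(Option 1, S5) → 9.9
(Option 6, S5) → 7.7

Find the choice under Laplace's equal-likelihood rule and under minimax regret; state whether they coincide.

laplace → Option 1; minimax regret → Option 1 (agree)

Row averages: Option 1=6.66, Option 2=4.14, Option 3=5.38, Option 4=5.28, Option 5=4.36, Option 6=6.16
Highest average = 6.66 → Option 1.
Column bests: S1=8.3, S2=10.0, S3=8.4, S4=9.7, S5=9.9.
Option 1 regrets: 2.4, 3.7, 1.1, 5.8, 0.0 → max 5.8
Option 2 regrets: 3.9, 8.5, 5.9, 0.0, 7.3 → max 8.5
Option 3 regrets: 4.7, 0.0, 7.9, 3.3, 3.5 → max 7.9
Option 4 regrets: 3.0, 5.7, 0.0, 4.5, 6.7 → max 6.7
Option 5 regrets: 3.8, 2.6, 6.6, 5.4, 6.1 → max 6.6
Option 6 regrets: 0.0, 4.3, 7.6, 1.4, 2.2 → max 7.6
Smallest max regret = 5.8 → Option 1.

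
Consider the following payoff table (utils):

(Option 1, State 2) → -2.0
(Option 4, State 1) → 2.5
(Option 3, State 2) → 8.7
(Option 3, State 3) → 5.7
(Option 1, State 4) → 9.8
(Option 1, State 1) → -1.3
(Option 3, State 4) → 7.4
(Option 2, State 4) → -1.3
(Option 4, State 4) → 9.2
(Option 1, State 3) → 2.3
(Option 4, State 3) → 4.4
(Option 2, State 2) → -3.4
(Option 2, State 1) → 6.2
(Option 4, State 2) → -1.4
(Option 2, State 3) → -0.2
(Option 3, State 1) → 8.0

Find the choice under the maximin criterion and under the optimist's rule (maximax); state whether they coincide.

maximin → Option 3; maximax → Option 1 (disagree)

Row minima: Option 1=-2.0, Option 2=-3.4, Option 3=5.7, Option 4=-1.4
Best worst-case = 5.7 → Option 3.
Row maxima: Option 1=9.8, Option 2=6.2, Option 3=8.7, Option 4=9.2
Best best-case = 9.8 → Option 1.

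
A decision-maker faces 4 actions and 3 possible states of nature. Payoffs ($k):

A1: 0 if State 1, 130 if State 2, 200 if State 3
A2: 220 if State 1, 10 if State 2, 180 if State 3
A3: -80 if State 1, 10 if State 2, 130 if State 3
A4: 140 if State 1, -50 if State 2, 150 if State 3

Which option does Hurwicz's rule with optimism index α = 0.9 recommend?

A1: 0.9·200 + 0.1·0 = 180
A2: 0.9·220 + 0.1·10 = 199
A3: 0.9·130 + 0.1·(-80) = 109
A4: 0.9·150 + 0.1·(-50) = 130
Highest Hurwicz score = 199 → A2.

A2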